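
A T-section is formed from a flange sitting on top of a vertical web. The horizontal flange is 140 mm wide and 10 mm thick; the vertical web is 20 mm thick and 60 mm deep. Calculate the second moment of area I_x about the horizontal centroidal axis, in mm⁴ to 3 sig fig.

I_x ≈ 1.16 × 10⁶ mm⁴

Split into non-overlapping primitives; take the origin at the lower-left of the bounding box.
Flange: 140 × 10, A = 1 400 mm², y = 65 mm, Ī = 11 667 mm⁴.
Web: 20 × 60, A = 1 200 mm², y = 30 mm, Ī = 360 000 mm⁴.
Centroid: ȳ = ΣA·y / ΣA = 48.846 mm.
Transfer each piece to the horizontal centroidal axis using Ī + A·d² with d = y − 48.846:
  flange: d = 16.154 mm → contributes +376 992 mm⁴
  web: d = -18.846 mm → contributes +786 213 mm⁴
Total I = 1 163 205 mm⁴.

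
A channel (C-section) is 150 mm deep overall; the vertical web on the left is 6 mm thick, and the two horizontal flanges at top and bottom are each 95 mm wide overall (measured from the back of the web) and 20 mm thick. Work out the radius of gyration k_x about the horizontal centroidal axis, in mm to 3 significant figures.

Decompose the section into non-overlapping parts with the origin at the bottom-left of its bounding rectangle.
Web: 6 × 150, A = 900 mm², y = 75 mm, Ī = 1 687 500 mm⁴.
Top flange (beyond web): 89 × 20, A = 1 780 mm², y = 140 mm, Ī = 59 333 mm⁴.
Bottom flange (beyond web): 89 × 20, A = 1 780 mm², y = 10 mm, Ī = 59 333 mm⁴.
By symmetry the centroid is at mid-height, ȳ = 75 mm.
Transfer each piece to the horizontal centroidal axis using Ī + A·d² with d = y − 75:
  web: d = 0 mm → contributes +1 687 500 mm⁴
  top flange (beyond web): d = 65 mm → contributes +7 579 833 mm⁴
  bottom flange (beyond web): d = -65 mm → contributes +7 579 833 mm⁴
Total I = 16 847 167 mm⁴.
Radius of gyration: k = √(I/A) = √(16 847 167 / 4 460) = 61.46 mm.

k_x ≈ 61.5 mm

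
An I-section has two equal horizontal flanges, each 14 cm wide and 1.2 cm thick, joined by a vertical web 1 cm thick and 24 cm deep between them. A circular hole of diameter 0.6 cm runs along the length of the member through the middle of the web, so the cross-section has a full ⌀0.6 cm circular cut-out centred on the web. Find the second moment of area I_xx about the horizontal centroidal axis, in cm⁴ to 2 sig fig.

Break the section into simple shapes (no overlaps), measuring from the bottom-left corner of the bounding box.
Bottom flange: 14 × 1.2, A = 16.8 cm², y = 0.6 cm, Ī = 2.016 cm⁴.
Web: 1 × 24, A = 24 cm², y = 13.2 cm, Ī = 1 152 cm⁴.
Top flange: 14 × 1.2, A = 16.8 cm², y = 25.8 cm, Ī = 2.016 cm⁴.
Hole (subtracted): ⌀0.6, A = 0.2827 cm², y = 13.2 cm, Ī = 0.006362 cm⁴.
By symmetry the centroid is at mid-height, ȳ = 13.2 cm.
Transfer each piece to the horizontal centroidal axis using Ī + A·d² with d = y − 13.2:
  bottom flange: d = -12.6 cm → contributes +2 669 cm⁴
  web: d = 0 cm → contributes +1 152 cm⁴
  top flange: d = 12.6 cm → contributes +2 669 cm⁴
  hole: d = 0 cm → contributes −0.006362 cm⁴
Total I = 6 490 cm⁴.

I_xx ≈ 6500 cm⁴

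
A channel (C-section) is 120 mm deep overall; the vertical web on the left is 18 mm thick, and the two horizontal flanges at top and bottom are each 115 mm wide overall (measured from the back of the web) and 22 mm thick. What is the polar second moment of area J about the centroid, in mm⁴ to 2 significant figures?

Break the section into simple shapes (no overlaps), measuring from the bottom-left corner of the bounding box.
Web: 18 × 120, A = 2 160 mm², y = 60 mm, Ī = 2 592 000 mm⁴.
Top flange (beyond web): 97 × 22, A = 2 134 mm², y = 109 mm, Ī = 86 071 mm⁴.
Bottom flange (beyond web): 97 × 22, A = 2 134 mm², y = 11 mm, Ī = 86 071 mm⁴.
By symmetry the centroid is at mid-height, ȳ = 60 mm.
Transfer each piece to the centroidal x-axis using Ī + A·d² with d = y − 60:
  web: d = 0 mm → contributes +2 592 000 mm⁴
  top flange (beyond web): d = 49 mm → contributes +5 209 805 mm⁴
  bottom flange (beyond web): d = -49 mm → contributes +5 209 805 mm⁴
Total I = 13 011 611 mm⁴.
For the y-axis: x̄ = 47.18 mm.
Repeating about the centroidal y-axis gives I_y = 8 146 530 mm⁴.
Polar second moment: J = I_x + I_y = 21 158 141 mm⁴.

J ≈ 2.1 × 10⁷ mm⁴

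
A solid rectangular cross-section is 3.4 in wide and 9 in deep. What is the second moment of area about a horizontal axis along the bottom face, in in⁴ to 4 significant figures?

The section: 3.4 × 9, A = 30.6 in², y = 4.5 in, Ī = 206.55 in⁴.
Transfer it to the base of the section using Ī + A·d² with d = y − 0:
  the section: d = 4.5 in → contributes +826.2 in⁴
Total I = 826.2 in⁴.

I_base ≈ 826.2 in⁴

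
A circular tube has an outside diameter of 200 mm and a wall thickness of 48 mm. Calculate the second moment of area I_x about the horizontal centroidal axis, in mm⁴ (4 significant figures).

Decompose the section into non-overlapping parts with the origin at the bottom-left of its bounding rectangle.
Outer circle: ⌀200, A = 31415.9 mm², y = 100 mm, Ī = 78 539 816 mm⁴.
Bore (subtracted): ⌀104, A = 8494.87 mm², y = 100 mm, Ī = 5 742 530 mm⁴.
By symmetry the centroid is at mid-height, ȳ = 100 mm.
All pieces are centred on the horizontal centroidal axis, so I = ΣĪ (holes subtracted) = 72 797 287 mm⁴.

I_x ≈ 7.280 × 10⁷ mm⁴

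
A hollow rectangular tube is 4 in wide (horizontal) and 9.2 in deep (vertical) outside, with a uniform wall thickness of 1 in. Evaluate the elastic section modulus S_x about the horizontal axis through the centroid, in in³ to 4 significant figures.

S_x ≈ 42.90 in³

Treat the section as a set of non-overlapping primitives; coordinates are from the bounding-box lower-left.
Outer rectangle: 4 × 9.2, A = 36.8 in², y = 4.6 in, Ī = 259.563 in⁴.
Inner void (subtracted): 2 × 7.2, A = 14.4 in², y = 4.6 in, Ī = 62.208 in⁴.
By symmetry the centroid is at mid-height, ȳ = 4.6 in.
All pieces are centred on the horizontal axis through the centroid, so I = ΣĪ (holes subtracted) = 197.355 in⁴.
Extreme fibre distance c = 4.6 in; S = I/c = 42.9032 in³.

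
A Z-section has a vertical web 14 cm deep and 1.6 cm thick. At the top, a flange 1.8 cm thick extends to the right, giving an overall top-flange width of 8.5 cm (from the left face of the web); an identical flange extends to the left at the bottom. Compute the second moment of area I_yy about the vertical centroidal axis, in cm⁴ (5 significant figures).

Decompose the section into non-overlapping parts with the origin at the bottom-left of its bounding rectangle.
Web: 1.6 × 14, A = 22.4 cm², x = 7.7 cm, Ī = 4.778667 cm⁴.
Top flange (beyond web): 6.9 × 1.8, A = 12.42 cm², x = 11.95 cm, Ī = 49.27635 cm⁴.
Bottom flange (beyond web): 6.9 × 1.8, A = 12.42 cm², x = 3.45 cm, Ī = 49.27635 cm⁴.
Centroid: x̄ = ΣA·x / ΣA = 7.7 cm.
Transfer each piece to the vertical centroidal axis using Ī + A·d² with d = x − 7.7:
  web: d = 0 cm → contributes +4.778667 cm⁴
  top flange (beyond web): d = 4.25 cm → contributes +273.6126 cm⁴
  bottom flange (beyond web): d = -4.25 cm → contributes +273.6126 cm⁴
Total I = 552.0039 cm⁴.

I_yy ≈ 552.00 cm⁴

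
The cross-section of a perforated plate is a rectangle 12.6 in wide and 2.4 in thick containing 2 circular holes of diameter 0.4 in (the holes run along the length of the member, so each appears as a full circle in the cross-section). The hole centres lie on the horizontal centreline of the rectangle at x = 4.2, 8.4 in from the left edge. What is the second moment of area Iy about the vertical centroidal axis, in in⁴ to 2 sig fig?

Treat the section as a set of non-overlapping primitives; coordinates are from the bounding-box lower-left.
Plate: 12.6 × 2.4, A = 30.24 in², x = 6.3 in, Ī = 400.1 in⁴.
Hole 1 (subtracted): ⌀0.4, A = 0.1257 in², x = 4.2 in, Ī = 0.001257 in⁴.
Hole 2 (subtracted): ⌀0.4, A = 0.1257 in², x = 8.4 in, Ī = 0.001257 in⁴.
By symmetry the centroid is at mid-width, x̄ = 6.3 in.
Transfer each piece to the vertical centroidal axis using Ī + A·d² with d = x − 6.3:
  plate: d = 0 in → contributes +400.1 in⁴
  hole 1: d = -2.1 in → contributes −0.5554 in⁴
  hole 2: d = 2.1 in → contributes −0.5554 in⁴
Total I = 399 in⁴.

Iy ≈ 400 in⁴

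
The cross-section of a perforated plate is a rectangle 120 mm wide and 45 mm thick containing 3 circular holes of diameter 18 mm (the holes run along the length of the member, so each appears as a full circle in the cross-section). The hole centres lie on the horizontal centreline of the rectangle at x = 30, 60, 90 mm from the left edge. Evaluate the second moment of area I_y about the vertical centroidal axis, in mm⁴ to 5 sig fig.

I_y ≈ 6.0065 × 10⁶ mm⁴

Split into non-overlapping primitives; take the origin at the lower-left of the bounding box.
Plate: 120 × 45, A = 5 400 mm², x = 60 mm, Ī = 6 480 000 mm⁴.
Hole 1 (subtracted): ⌀18, A = 254.469 mm², x = 30 mm, Ī = 5152.997 mm⁴.
Hole 2 (subtracted): ⌀18, A = 254.469 mm², x = 60 mm, Ī = 5152.997 mm⁴.
Hole 3 (subtracted): ⌀18, A = 254.469 mm², x = 90 mm, Ī = 5152.997 mm⁴.
By symmetry the centroid is at mid-width, x̄ = 60 mm.
Transfer each piece to the vertical centroidal axis using Ī + A·d² with d = x − 60:
  plate: d = 0 mm → contributes +6 480 000 mm⁴
  hole 1: d = -30 mm → contributes −234175.1 mm⁴
  hole 2: d = 0 mm → contributes −5152.997 mm⁴
  hole 3: d = 30 mm → contributes −234175.1 mm⁴
Total I = 6 006 497 mm⁴.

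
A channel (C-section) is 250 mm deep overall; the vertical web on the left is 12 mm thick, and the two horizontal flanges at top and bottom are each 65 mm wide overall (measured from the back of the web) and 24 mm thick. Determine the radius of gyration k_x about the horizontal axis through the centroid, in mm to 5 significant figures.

Treat the section as a set of non-overlapping primitives; coordinates are from the bounding-box lower-left.
Web: 12 × 250, A = 3 000 mm², y = 125 mm, Ī = 15 625 000 mm⁴.
Top flange (beyond web): 53 × 24, A = 1 272 mm², y = 238 mm, Ī = 61 056 mm⁴.
Bottom flange (beyond web): 53 × 24, A = 1 272 mm², y = 12 mm, Ī = 61 056 mm⁴.
By symmetry the centroid is at mid-height, ȳ = 125 mm.
Transfer each piece to the horizontal axis through the centroid using Ī + A·d² with d = y − 125:
  web: d = 0 mm → contributes +15 625 000 mm⁴
  top flange (beyond web): d = 113 mm → contributes +16 303 224 mm⁴
  bottom flange (beyond web): d = -113 mm → contributes +16 303 224 mm⁴
Total I = 48 231 448 mm⁴.
Radius of gyration: k = √(I/A) = √(48 231 448 / 5 544) = 93.27248 mm.

k_x ≈ 93.272 mm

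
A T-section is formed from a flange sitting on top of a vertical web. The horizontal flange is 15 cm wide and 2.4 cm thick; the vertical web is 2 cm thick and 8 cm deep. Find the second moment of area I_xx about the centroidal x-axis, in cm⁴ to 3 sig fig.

Treat the section as a set of non-overlapping primitives; coordinates are from the bounding-box lower-left.
Flange: 15 × 2.4, A = 36 cm², y = 9.2 cm, Ī = 17.28 cm⁴.
Web: 2 × 8, A = 16 cm², y = 4 cm, Ī = 85.333 cm⁴.
Centroid: ȳ = ΣA·y / ΣA = 7.6 cm.
Transfer each piece to the centroidal x-axis using Ī + A·d² with d = y − 7.6:
  flange: d = 1.6 cm → contributes +109.44 cm⁴
  web: d = -3.6 cm → contributes +292.69 cm⁴
Total I = 402.13 cm⁴.

I_xx ≈ 402 cm⁴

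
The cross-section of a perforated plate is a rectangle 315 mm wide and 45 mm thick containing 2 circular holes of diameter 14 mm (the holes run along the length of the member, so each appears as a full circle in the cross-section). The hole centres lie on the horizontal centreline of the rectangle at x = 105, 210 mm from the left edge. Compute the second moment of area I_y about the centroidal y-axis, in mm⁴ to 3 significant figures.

Break the section into simple shapes (no overlaps), measuring from the bottom-left corner of the bounding box.
Plate: 315 × 45, A = 14 175 mm², x = 157.5 mm, Ī = 117 209 531 mm⁴.
Hole 1 (subtracted): ⌀14, A = 153.94 mm², x = 105 mm, Ī = 1885.7 mm⁴.
Hole 2 (subtracted): ⌀14, A = 153.94 mm², x = 210 mm, Ī = 1885.7 mm⁴.
By symmetry the centroid is at mid-width, x̄ = 157.5 mm.
Transfer each piece to the centroidal y-axis using Ī + A·d² with d = x − 157.5:
  plate: d = 0 mm → contributes +117 209 531 mm⁴
  hole 1: d = -52.5 mm → contributes −426 177 mm⁴
  hole 2: d = 52.5 mm → contributes −426 177 mm⁴
Total I = 116 357 176 mm⁴.

I_y ≈ 1.16 × 10⁸ mm⁴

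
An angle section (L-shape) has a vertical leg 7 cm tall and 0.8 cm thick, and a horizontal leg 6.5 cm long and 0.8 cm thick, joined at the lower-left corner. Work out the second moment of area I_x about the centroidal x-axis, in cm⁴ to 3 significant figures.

I_x ≈ 47.3 cm⁴

Break the section into simple shapes (no overlaps), measuring from the bottom-left corner of the bounding box.
Vertical leg: 0.8 × 7, A = 5.6 cm², y = 3.5 cm, Ī = 22.867 cm⁴.
Horizontal leg (remainder): 5.7 × 0.8, A = 4.56 cm², y = 0.4 cm, Ī = 0.2432 cm⁴.
Centroid: ȳ = ΣA·y / ΣA = 2.1087 cm.
Transfer each piece to the centroidal x-axis using Ī + A·d² with d = y − 2.1087:
  vertical leg: d = 1.3913 cm → contributes +33.707 cm⁴
  horizontal leg (remainder): d = -1.7087 cm → contributes +13.556 cm⁴
Total I = 47.264 cm⁴.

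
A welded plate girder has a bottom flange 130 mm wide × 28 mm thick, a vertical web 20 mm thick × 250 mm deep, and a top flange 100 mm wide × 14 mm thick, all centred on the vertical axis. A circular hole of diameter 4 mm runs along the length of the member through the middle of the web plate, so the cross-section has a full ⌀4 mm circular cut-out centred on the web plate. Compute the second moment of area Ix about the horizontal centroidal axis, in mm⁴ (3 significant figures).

Treat the section as a set of non-overlapping primitives; coordinates are from the bounding-box lower-left.
Bottom plate: 130 × 28, A = 3 640 mm², y = 14 mm, Ī = 237 813 mm⁴.
Web plate: 20 × 250, A = 5 000 mm², y = 153 mm, Ī = 26 041 667 mm⁴.
Top plate: 100 × 14, A = 1 400 mm², y = 285 mm, Ī = 22 867 mm⁴.
Hole (subtracted): ⌀4, A = 12.566 mm², y = 153 mm, Ī = 12.566 mm⁴.
Centroid: ȳ = ΣA·y / ΣA = 120.97 mm.
Transfer each piece to the horizontal centroidal axis using Ī + A·d² with d = y − 120.97:
  bottom plate: d = -106.97 mm → contributes +41 890 260 mm⁴
  web plate: d = 32.028 mm → contributes +31 170 674 mm⁴
  top plate: d = 164.03 mm → contributes +37 690 187 mm⁴
  hole: d = 32.028 mm → contributes −12 903 mm⁴
Total I = 110 738 218 mm⁴.

Ix ≈ 1.11 × 10⁸ mm⁴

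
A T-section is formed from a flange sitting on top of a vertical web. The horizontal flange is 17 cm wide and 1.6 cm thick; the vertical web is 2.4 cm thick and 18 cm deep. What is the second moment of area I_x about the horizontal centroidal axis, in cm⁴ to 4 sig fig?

I_x ≈ 2775 cm⁴

Split into non-overlapping primitives; take the origin at the lower-left of the bounding box.
Flange: 17 × 1.6, A = 27.2 cm², y = 18.8 cm, Ī = 5.80267 cm⁴.
Web: 2.4 × 18, A = 43.2 cm², y = 9 cm, Ī = 1166.4 cm⁴.
Centroid: ȳ = ΣA·y / ΣA = 12.7864 cm.
Transfer each piece to the horizontal centroidal axis using Ī + A·d² with d = y − 12.7864:
  flange: d = 6.01364 cm → contributes +989.459 cm⁴
  web: d = -3.78636 cm → contributes +1785.74 cm⁴
Total I = 2775.2 cm⁴.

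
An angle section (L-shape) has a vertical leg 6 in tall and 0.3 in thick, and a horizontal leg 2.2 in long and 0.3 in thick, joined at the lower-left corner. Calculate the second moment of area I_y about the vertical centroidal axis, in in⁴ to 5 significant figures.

Treat the section as a set of non-overlapping primitives; coordinates are from the bounding-box lower-left.
Vertical leg: 0.3 × 6, A = 1.8 in², x = 0.15 in, Ī = 0.0135 in⁴.
Horizontal leg (remainder): 1.9 × 0.3, A = 0.57 in², x = 1.25 in, Ī = 0.171475 in⁴.
Centroid: x̄ = ΣA·x / ΣA = 0.414557 in.
Transfer each piece to the vertical centroidal axis using Ī + A·d² with d = x − 0.414557:
  vertical leg: d = -0.264557 in → contributes +0.1394827 in⁴
  horizontal leg (remainder): d = 0.835443 in → contributes +0.5693151 in⁴
Total I = 0.7087978 in⁴.

I_y ≈ 0.70880 in⁴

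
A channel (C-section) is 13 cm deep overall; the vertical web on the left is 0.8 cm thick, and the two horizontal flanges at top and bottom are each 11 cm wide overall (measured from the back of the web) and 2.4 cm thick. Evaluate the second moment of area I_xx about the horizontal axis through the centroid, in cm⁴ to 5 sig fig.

I_xx ≈ 1545.3 cm⁴

Break the section into simple shapes (no overlaps), measuring from the bottom-left corner of the bounding box.
Web: 0.8 × 13, A = 10.4 cm², y = 6.5 cm, Ī = 146.4667 cm⁴.
Top flange (beyond web): 10.2 × 2.4, A = 24.48 cm², y = 11.8 cm, Ī = 11.7504 cm⁴.
Bottom flange (beyond web): 10.2 × 2.4, A = 24.48 cm², y = 1.2 cm, Ī = 11.7504 cm⁴.
By symmetry the centroid is at mid-height, ȳ = 6.5 cm.
Transfer each piece to the horizontal axis through the centroid using Ī + A·d² with d = y − 6.5:
  web: d = 0 cm → contributes +146.4667 cm⁴
  top flange (beyond web): d = 5.3 cm → contributes +699.3936 cm⁴
  bottom flange (beyond web): d = -5.3 cm → contributes +699.3936 cm⁴
Total I = 1545.254 cm⁴.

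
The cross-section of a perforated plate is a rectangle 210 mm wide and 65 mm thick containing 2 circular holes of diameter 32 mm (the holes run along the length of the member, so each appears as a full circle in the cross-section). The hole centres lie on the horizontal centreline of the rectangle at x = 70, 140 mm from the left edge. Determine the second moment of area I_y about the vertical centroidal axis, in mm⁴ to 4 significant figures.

I_y ≈ 4.809 × 10⁷ mm⁴

Break the section into simple shapes (no overlaps), measuring from the bottom-left corner of the bounding box.
Plate: 210 × 65, A = 13 650 mm², x = 105 mm, Ī = 50 163 750 mm⁴.
Hole 1 (subtracted): ⌀32, A = 804.248 mm², x = 70 mm, Ī = 51471.9 mm⁴.
Hole 2 (subtracted): ⌀32, A = 804.248 mm², x = 140 mm, Ī = 51471.9 mm⁴.
By symmetry the centroid is at mid-width, x̄ = 105 mm.
Transfer each piece to the vertical centroidal axis using Ī + A·d² with d = x − 105:
  plate: d = 0 mm → contributes +50 163 750 mm⁴
  hole 1: d = -35 mm → contributes −1 036 675 mm⁴
  hole 2: d = 35 mm → contributes −1 036 675 mm⁴
Total I = 48 090 399 mm⁴.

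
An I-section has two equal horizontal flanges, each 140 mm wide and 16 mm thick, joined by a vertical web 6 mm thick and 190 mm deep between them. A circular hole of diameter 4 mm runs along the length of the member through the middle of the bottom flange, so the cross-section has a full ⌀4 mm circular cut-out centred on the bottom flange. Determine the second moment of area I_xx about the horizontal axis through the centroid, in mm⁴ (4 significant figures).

Decompose the section into non-overlapping parts with the origin at the bottom-left of its bounding rectangle.
Bottom flange: 140 × 16, A = 2 240 mm², y = 8 mm, Ī = 47786.7 mm⁴.
Web: 6 × 190, A = 1 140 mm², y = 111 mm, Ī = 3 429 500 mm⁴.
Top flange: 140 × 16, A = 2 240 mm², y = 214 mm, Ī = 47786.7 mm⁴.
Hole (subtracted): ⌀4, A = 12.5664 mm², y = 8 mm, Ī = 12.5664 mm⁴.
Centroid: ȳ = ΣA·y / ΣA = 111.231 mm.
Transfer each piece to the horizontal axis through the centroid using Ī + A·d² with d = y − 111.231:
  bottom flange: d = -103.231 mm → contributes +23 918 578 mm⁴
  web: d = -0.230825 mm → contributes +3 429 561 mm⁴
  top flange: d = 102.769 mm → contributes +23 705 554 mm⁴
  hole: d = -103.231 mm → contributes −133 927 mm⁴
Total I = 50 919 765 mm⁴.

I_xx ≈ 5.092 × 10⁷ mm⁴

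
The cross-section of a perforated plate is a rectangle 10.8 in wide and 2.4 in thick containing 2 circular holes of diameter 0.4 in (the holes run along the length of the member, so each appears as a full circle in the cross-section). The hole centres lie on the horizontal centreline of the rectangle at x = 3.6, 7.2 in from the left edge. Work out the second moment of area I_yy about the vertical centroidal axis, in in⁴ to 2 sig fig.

I_yy ≈ 250 in⁴

Break the section into simple shapes (no overlaps), measuring from the bottom-left corner of the bounding box.
Plate: 10.8 × 2.4, A = 25.92 in², x = 5.4 in, Ī = 251.9 in⁴.
Hole 1 (subtracted): ⌀0.4, A = 0.1257 in², x = 3.6 in, Ī = 0.001257 in⁴.
Hole 2 (subtracted): ⌀0.4, A = 0.1257 in², x = 7.2 in, Ī = 0.001257 in⁴.
By symmetry the centroid is at mid-width, x̄ = 5.4 in.
Transfer each piece to the vertical centroidal axis using Ī + A·d² with d = x − 5.4:
  plate: d = 0 in → contributes +251.9 in⁴
  hole 1: d = -1.8 in → contributes −0.4084 in⁴
  hole 2: d = 1.8 in → contributes −0.4084 in⁴
Total I = 251.1 in⁴.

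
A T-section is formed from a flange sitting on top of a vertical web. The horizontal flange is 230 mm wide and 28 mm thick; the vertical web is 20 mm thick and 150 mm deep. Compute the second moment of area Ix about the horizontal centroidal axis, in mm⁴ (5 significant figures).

Decompose the section into non-overlapping parts with the origin at the bottom-left of its bounding rectangle.
Flange: 230 × 28, A = 6 440 mm², y = 164 mm, Ī = 420746.7 mm⁴.
Web: 20 × 150, A = 3 000 mm², y = 75 mm, Ī = 5 625 000 mm⁴.
Centroid: ȳ = ΣA·y / ΣA = 135.7161 mm.
Transfer each piece to the horizontal centroidal axis using Ī + A·d² with d = y − 135.7161:
  flange: d = 28.2839 mm → contributes +5 572 611 mm⁴
  web: d = -60.7161 mm → contributes +16 684 335 mm⁴
Total I = 22 256 946 mm⁴.

Ix ≈ 2.2257 × 10⁷ mm⁴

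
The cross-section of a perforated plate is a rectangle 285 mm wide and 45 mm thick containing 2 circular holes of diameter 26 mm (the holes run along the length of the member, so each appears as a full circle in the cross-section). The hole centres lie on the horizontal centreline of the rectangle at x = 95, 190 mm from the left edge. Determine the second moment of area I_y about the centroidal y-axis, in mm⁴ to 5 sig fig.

Treat the section as a set of non-overlapping primitives; coordinates are from the bounding-box lower-left.
Plate: 285 × 45, A = 12 825 mm², x = 142.5 mm, Ī = 86 809 219 mm⁴.
Hole 1 (subtracted): ⌀26, A = 530.9292 mm², x = 95 mm, Ī = 22431.76 mm⁴.
Hole 2 (subtracted): ⌀26, A = 530.9292 mm², x = 190 mm, Ī = 22431.76 mm⁴.
By symmetry the centroid is at mid-width, x̄ = 142.5 mm.
Transfer each piece to the centroidal y-axis using Ī + A·d² with d = x − 142.5:
  plate: d = 0 mm → contributes +86 809 219 mm⁴
  hole 1: d = -47.5 mm → contributes −1 220 341 mm⁴
  hole 2: d = 47.5 mm → contributes −1 220 341 mm⁴
Total I = 84 368 537 mm⁴.

I_y ≈ 8.4369 × 10⁷ mm⁴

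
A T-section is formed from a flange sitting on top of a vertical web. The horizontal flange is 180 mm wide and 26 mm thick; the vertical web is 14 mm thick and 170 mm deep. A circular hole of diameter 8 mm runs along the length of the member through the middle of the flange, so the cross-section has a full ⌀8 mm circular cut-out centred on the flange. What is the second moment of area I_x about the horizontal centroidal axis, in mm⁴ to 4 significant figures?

I_x ≈ 2.109 × 10⁷ mm⁴

Split into non-overlapping primitives; take the origin at the lower-left of the bounding box.
Flange: 180 × 26, A = 4 680 mm², y = 183 mm, Ī = 263 640 mm⁴.
Web: 14 × 170, A = 2 380 mm², y = 85 mm, Ī = 5 731 833 mm⁴.
Hole (subtracted): ⌀8, A = 50.2655 mm², y = 183 mm, Ī = 201.062 mm⁴.
Centroid: ȳ = ΣA·y / ΣA = 149.726 mm.
Transfer each piece to the horizontal centroidal axis using Ī + A·d² with d = y − 149.726:
  flange: d = 33.2737 mm → contributes +5 445 060 mm⁴
  web: d = -64.7263 mm → contributes +15 702 820 mm⁴
  hole: d = 33.2737 mm → contributes −55 852 mm⁴
Total I = 21 092 028 mm⁴.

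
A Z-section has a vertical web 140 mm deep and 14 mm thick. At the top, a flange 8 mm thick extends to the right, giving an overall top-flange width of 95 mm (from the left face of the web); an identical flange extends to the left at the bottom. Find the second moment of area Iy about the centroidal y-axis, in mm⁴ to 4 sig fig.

Iy ≈ 3.665 × 10⁶ mm⁴

Treat the section as a set of non-overlapping primitives; coordinates are from the bounding-box lower-left.
Web: 14 × 140, A = 1 960 mm², x = 88 mm, Ī = 32013.3 mm⁴.
Top flange (beyond web): 81 × 8, A = 648 mm², x = 135.5 mm, Ī = 354 294 mm⁴.
Bottom flange (beyond web): 81 × 8, A = 648 mm², x = 40.5 mm, Ī = 354 294 mm⁴.
Centroid: x̄ = ΣA·x / ΣA = 88 mm.
Transfer each piece to the centroidal y-axis using Ī + A·d² with d = x − 88:
  web: d = 0 mm → contributes +32013.3 mm⁴
  top flange (beyond web): d = 47.5 mm → contributes +1 816 344 mm⁴
  bottom flange (beyond web): d = -47.5 mm → contributes +1 816 344 mm⁴
Total I = 3 664 701 mm⁴.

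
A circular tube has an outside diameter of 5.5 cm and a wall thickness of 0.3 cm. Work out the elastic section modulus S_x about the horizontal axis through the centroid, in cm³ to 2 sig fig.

S_x ≈ 6.0 cm³

Decompose the section into non-overlapping parts with the origin at the bottom-left of its bounding rectangle.
Outer circle: ⌀5.5, A = 23.76 cm², y = 2.75 cm, Ī = 44.92 cm⁴.
Bore (subtracted): ⌀4.9, A = 18.86 cm², y = 2.75 cm, Ī = 28.3 cm⁴.
By symmetry the centroid is at mid-height, ȳ = 2.75 cm.
All pieces are centred on the horizontal axis through the centroid, so I = ΣĪ (holes subtracted) = 16.62 cm⁴.
Extreme fibre distance c = 2.75 cm; S = I/c = 6.044 cm³.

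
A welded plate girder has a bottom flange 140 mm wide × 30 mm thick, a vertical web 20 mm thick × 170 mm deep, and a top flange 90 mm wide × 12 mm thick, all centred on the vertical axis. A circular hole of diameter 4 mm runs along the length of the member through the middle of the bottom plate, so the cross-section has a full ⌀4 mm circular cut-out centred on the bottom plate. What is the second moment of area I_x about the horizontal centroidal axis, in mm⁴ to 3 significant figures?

I_x ≈ 4.75 × 10⁷ mm⁴

Treat the section as a set of non-overlapping primitives; coordinates are from the bounding-box lower-left.
Bottom plate: 140 × 30, A = 4 200 mm², y = 15 mm, Ī = 315 000 mm⁴.
Web plate: 20 × 170, A = 3 400 mm², y = 115 mm, Ī = 8 188 333 mm⁴.
Top plate: 90 × 12, A = 1 080 mm², y = 206 mm, Ī = 12 960 mm⁴.
Hole (subtracted): ⌀4, A = 12.566 mm², y = 15 mm, Ī = 12.566 mm⁴.
Centroid: ȳ = ΣA·y / ΣA = 78.027 mm.
Transfer each piece to the horizontal centroidal axis using Ī + A·d² with d = y − 78.027:
  bottom plate: d = -63.027 mm → contributes +16 998 949 mm⁴
  web plate: d = 36.973 mm → contributes +12 836 210 mm⁴
  top plate: d = 127.97 mm → contributes +17 700 290 mm⁴
  hole: d = -63.027 mm → contributes −49 931 mm⁴
Total I = 47 485 519 mm⁴.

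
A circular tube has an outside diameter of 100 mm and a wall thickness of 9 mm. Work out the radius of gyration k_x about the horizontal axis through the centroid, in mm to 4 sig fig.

Decompose the section into non-overlapping parts with the origin at the bottom-left of its bounding rectangle.
Outer circle: ⌀100, A = 7853.98 mm², y = 50 mm, Ī = 4 908 739 mm⁴.
Bore (subtracted): ⌀82, A = 5281.02 mm², y = 50 mm, Ī = 2 219 347 mm⁴.
By symmetry the centroid is at mid-height, ȳ = 50 mm.
All pieces are centred on the horizontal axis through the centroid, so I = ΣĪ (holes subtracted) = 2 689 391 mm⁴.
Radius of gyration: k = √(I/A) = √(2 689 391 / 2572.96) = 32.3303 mm.

k_x ≈ 32.33 mm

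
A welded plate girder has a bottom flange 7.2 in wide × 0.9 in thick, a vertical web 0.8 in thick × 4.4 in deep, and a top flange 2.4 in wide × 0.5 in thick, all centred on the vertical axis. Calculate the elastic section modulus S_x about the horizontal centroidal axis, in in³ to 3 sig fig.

Split into non-overlapping primitives; take the origin at the lower-left of the bounding box.
Bottom plate: 7.2 × 0.9, A = 6.48 in², y = 0.45 in, Ī = 0.4374 in⁴.
Web plate: 0.8 × 4.4, A = 3.52 in², y = 3.1 in, Ī = 5.6789 in⁴.
Top plate: 2.4 × 0.5, A = 1.2 in², y = 5.55 in, Ī = 0.025 in⁴.
Centroid: ȳ = ΣA·y / ΣA = 1.8293 in.
Transfer each piece to the horizontal centroidal axis using Ī + A·d² with d = y − 1.8293:
  bottom plate: d = -1.3793 in → contributes +12.765 in⁴
  web plate: d = 1.2707 in → contributes +11.363 in⁴
  top plate: d = 3.7207 in → contributes +16.637 in⁴
Total I = 40.765 in⁴.
Extreme fibre distance c = 3.9707 in; S = I/c = 10.266 in³.

S_x ≈ 10.3 in³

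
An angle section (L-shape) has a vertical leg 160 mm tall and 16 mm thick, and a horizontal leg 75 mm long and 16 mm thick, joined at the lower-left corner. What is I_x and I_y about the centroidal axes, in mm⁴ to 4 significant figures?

I_x ≈ 9.057 × 10⁶ mm⁴, I_y ≈ 1.298 × 10⁶ mm⁴

Treat the section as a set of non-overlapping primitives; coordinates are from the bounding-box lower-left.
Vertical leg: 16 × 160, A = 2 560 mm², y = 80 mm, Ī = 5 461 333 mm⁴.
Horizontal leg (remainder): 59 × 16, A = 944 mm², y = 8 mm, Ī = 20138.7 mm⁴.
Centroid: ȳ = ΣA·y / ΣA = 60.6027 mm.
Transfer each piece to the centroidal x-axis using Ī + A·d² with d = y − 60.6027:
  vertical leg: d = 19.3973 mm → contributes +6 424 543 mm⁴
  horizontal leg (remainder): d = -52.6027 mm → contributes +2 632 232 mm⁴
Total I = 9 056 775 mm⁴.
For the y-axis: x̄ = 18.1027 mm.
Repeating about the centroidal y-axis gives I_y = 1 298 315 mm⁴.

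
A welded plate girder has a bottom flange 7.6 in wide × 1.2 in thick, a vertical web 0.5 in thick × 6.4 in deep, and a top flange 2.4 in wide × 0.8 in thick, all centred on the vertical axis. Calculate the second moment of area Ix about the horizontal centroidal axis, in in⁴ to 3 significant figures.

Treat the section as a set of non-overlapping primitives; coordinates are from the bounding-box lower-left.
Bottom plate: 7.6 × 1.2, A = 9.12 in², y = 0.6 in, Ī = 1.0944 in⁴.
Web plate: 0.5 × 6.4, A = 3.2 in², y = 4.4 in, Ī = 10.923 in⁴.
Top plate: 2.4 × 0.8, A = 1.92 in², y = 8 in, Ī = 0.1024 in⁴.
Centroid: ȳ = ΣA·y / ΣA = 2.4517 in.
Transfer each piece to the horizontal centroidal axis using Ī + A·d² with d = y − 2.4517:
  bottom plate: d = -1.8517 in → contributes +32.364 in⁴
  web plate: d = 1.9483 in → contributes +23.07 in⁴
  top plate: d = 5.5483 in → contributes +59.207 in⁴
Total I = 114.64 in⁴.

Ix ≈ 115 in⁴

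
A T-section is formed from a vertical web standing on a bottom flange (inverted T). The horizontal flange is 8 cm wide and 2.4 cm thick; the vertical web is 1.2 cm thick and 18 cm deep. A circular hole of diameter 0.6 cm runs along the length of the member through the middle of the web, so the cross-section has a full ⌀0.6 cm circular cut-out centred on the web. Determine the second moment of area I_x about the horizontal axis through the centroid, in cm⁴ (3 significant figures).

I_x ≈ 1640 cm⁴

Decompose the section into non-overlapping parts with the origin at the bottom-left of its bounding rectangle.
Flange: 8 × 2.4, A = 19.2 cm², y = 1.2 cm, Ī = 9.216 cm⁴.
Web: 1.2 × 18, A = 21.6 cm², y = 11.4 cm, Ī = 583.2 cm⁴.
Hole (subtracted): ⌀0.6, A = 0.28274 cm², y = 11.4 cm, Ī = 0.0063617 cm⁴.
Centroid: ȳ = ΣA·y / ΣA = 6.5665 cm.
Transfer each piece to the horizontal axis through the centroid using Ī + A·d² with d = y − 6.5665:
  flange: d = -5.3665 cm → contributes +562.16 cm⁴
  web: d = 4.8335 cm → contributes +1087.8 cm⁴
  hole: d = 4.8335 cm → contributes −6.612 cm⁴
Total I = 1643.4 cm⁴.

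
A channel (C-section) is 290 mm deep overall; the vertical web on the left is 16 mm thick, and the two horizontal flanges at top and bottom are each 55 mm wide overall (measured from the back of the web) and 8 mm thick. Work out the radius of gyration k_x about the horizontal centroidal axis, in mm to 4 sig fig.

k_x ≈ 92.38 mm

Split into non-overlapping primitives; take the origin at the lower-left of the bounding box.
Web: 16 × 290, A = 4 640 mm², y = 145 mm, Ī = 32 518 667 mm⁴.
Top flange (beyond web): 39 × 8, A = 312 mm², y = 286 mm, Ī = 1 664 mm⁴.
Bottom flange (beyond web): 39 × 8, A = 312 mm², y = 4 mm, Ī = 1 664 mm⁴.
By symmetry the centroid is at mid-height, ȳ = 145 mm.
Transfer each piece to the horizontal centroidal axis using Ī + A·d² with d = y − 145:
  web: d = 0 mm → contributes +32 518 667 mm⁴
  top flange (beyond web): d = 141 mm → contributes +6 204 536 mm⁴
  bottom flange (beyond web): d = -141 mm → contributes +6 204 536 mm⁴
Total I = 44 927 739 mm⁴.
Radius of gyration: k = √(I/A) = √(44 927 739 / 5 264) = 92.3845 mm.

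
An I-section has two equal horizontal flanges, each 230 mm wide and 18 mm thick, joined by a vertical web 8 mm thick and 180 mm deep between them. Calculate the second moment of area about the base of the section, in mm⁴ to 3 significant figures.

Decompose the section into non-overlapping parts with the origin at the bottom-left of its bounding rectangle.
Bottom flange: 230 × 18, A = 4 140 mm², y = 9 mm, Ī = 111 780 mm⁴.
Web: 8 × 180, A = 1 440 mm², y = 108 mm, Ī = 3 888 000 mm⁴.
Top flange: 230 × 18, A = 4 140 mm², y = 207 mm, Ī = 111 780 mm⁴.
Transfer each piece to the bottom edge using Ī + A·d² with d = y − 0:
  bottom flange: d = 9 mm → contributes +447 120 mm⁴
  web: d = 108 mm → contributes +20 684 160 mm⁴
  top flange: d = 207 mm → contributes +177 506 640 mm⁴
Total I = 198 637 920 mm⁴.

I_base ≈ 1.99 × 10⁸ mm⁴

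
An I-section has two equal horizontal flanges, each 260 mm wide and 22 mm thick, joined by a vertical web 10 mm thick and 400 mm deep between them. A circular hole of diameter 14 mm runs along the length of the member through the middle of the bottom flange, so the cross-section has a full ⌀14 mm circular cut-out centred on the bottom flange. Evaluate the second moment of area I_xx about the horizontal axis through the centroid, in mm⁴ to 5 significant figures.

Treat the section as a set of non-overlapping primitives; coordinates are from the bounding-box lower-left.
Bottom flange: 260 × 22, A = 5 720 mm², y = 11 mm, Ī = 230706.7 mm⁴.
Web: 10 × 400, A = 4 000 mm², y = 222 mm, Ī = 53 333 333 mm⁴.
Top flange: 260 × 22, A = 5 720 mm², y = 433 mm, Ī = 230706.7 mm⁴.
Hole (subtracted): ⌀14, A = 153.938 mm², y = 11 mm, Ī = 1885.741 mm⁴.
Centroid: ȳ = ΣA·y / ΣA = 224.1249 mm.
Transfer each piece to the horizontal axis through the centroid using Ī + A·d² with d = y − 224.1249:
  bottom flange: d = -213.1249 mm → contributes +260 045 754 mm⁴
  web: d = -2.124872 mm → contributes +53 351 394 mm⁴
  top flange: d = 208.8751 mm → contributes +249 787 552 mm⁴
  hole: d = -213.1249 mm → contributes −6 994 092 mm⁴
Total I = 556 190 608 mm⁴.

I_xx ≈ 5.5619 × 10⁸ mm⁴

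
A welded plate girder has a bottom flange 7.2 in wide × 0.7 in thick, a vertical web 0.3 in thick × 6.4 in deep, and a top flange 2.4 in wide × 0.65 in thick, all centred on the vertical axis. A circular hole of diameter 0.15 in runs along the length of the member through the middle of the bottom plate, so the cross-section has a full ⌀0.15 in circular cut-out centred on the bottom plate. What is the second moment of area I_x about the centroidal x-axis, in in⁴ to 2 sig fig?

I_x ≈ 72 in⁴

Decompose the section into non-overlapping parts with the origin at the bottom-left of its bounding rectangle.
Bottom plate: 7.2 × 0.7, A = 5.04 in², y = 0.35 in, Ī = 0.2058 in⁴.
Web plate: 0.3 × 6.4, A = 1.92 in², y = 3.9 in, Ī = 6.554 in⁴.
Top plate: 2.4 × 0.65, A = 1.56 in², y = 7.425 in, Ī = 0.05493 in⁴.
Hole (subtracted): ⌀0.15, A = 0.01767 in², y = 0.35 in, Ī = 0.00002485 in⁴.
Centroid: ȳ = ΣA·y / ΣA = 2.45 in.
Transfer each piece to the centroidal x-axis using Ī + A·d² with d = y − 2.45:
  bottom plate: d = -2.1 in → contributes +22.43 in⁴
  web plate: d = 1.45 in → contributes +10.59 in⁴
  top plate: d = 4.975 in → contributes +38.67 in⁴
  hole: d = -2.1 in → contributes −0.07794 in⁴
Total I = 71.61 in⁴.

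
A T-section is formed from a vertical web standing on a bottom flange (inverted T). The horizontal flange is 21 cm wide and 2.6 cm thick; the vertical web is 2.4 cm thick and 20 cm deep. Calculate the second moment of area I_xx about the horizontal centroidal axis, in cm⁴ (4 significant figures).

Break the section into simple shapes (no overlaps), measuring from the bottom-left corner of the bounding box.
Flange: 21 × 2.6, A = 54.6 cm², y = 1.3 cm, Ī = 30.758 cm⁴.
Web: 2.4 × 20, A = 48 cm², y = 12.6 cm, Ī = 1 600 cm⁴.
Centroid: ȳ = ΣA·y / ΣA = 6.58655 cm.
Transfer each piece to the horizontal centroidal axis using Ī + A·d² with d = y − 6.58655:
  flange: d = -5.28655 cm → contributes +1556.7 cm⁴
  web: d = 6.01345 cm → contributes +3335.76 cm⁴
Total I = 4892.45 cm⁴.

I_xx ≈ 4892 cm⁴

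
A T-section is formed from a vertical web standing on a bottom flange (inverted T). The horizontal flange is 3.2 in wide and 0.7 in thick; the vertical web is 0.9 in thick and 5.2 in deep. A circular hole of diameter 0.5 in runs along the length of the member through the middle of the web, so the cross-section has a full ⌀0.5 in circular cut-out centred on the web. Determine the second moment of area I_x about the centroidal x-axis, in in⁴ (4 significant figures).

Decompose the section into non-overlapping parts with the origin at the bottom-left of its bounding rectangle.
Flange: 3.2 × 0.7, A = 2.24 in², y = 0.35 in, Ī = 0.0914667 in⁴.
Web: 0.9 × 5.2, A = 4.68 in², y = 3.3 in, Ī = 10.5456 in⁴.
Hole (subtracted): ⌀0.5, A = 0.19635 in², y = 3.3 in, Ī = 0.00306796 in⁴.
Centroid: ȳ = ΣA·y / ΣA = 2.3172 in.
Transfer each piece to the centroidal x-axis using Ī + A·d² with d = y − 2.3172:
  flange: d = -1.9672 in → contributes +8.75999 in⁴
  web: d = 0.982799 in → contributes +15.066 in⁴
  hole: d = 0.982799 in → contributes −0.192721 in⁴
Total I = 23.6333 in⁴.

I_x ≈ 23.63 in⁴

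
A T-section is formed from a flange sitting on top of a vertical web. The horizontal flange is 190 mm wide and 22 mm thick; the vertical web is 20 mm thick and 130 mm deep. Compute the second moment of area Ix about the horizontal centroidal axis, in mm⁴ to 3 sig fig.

Decompose the section into non-overlapping parts with the origin at the bottom-left of its bounding rectangle.
Flange: 190 × 22, A = 4 180 mm², y = 141 mm, Ī = 168 593 mm⁴.
Web: 20 × 130, A = 2 600 mm², y = 65 mm, Ī = 3 661 667 mm⁴.
Centroid: ȳ = ΣA·y / ΣA = 111.86 mm.
Transfer each piece to the horizontal centroidal axis using Ī + A·d² with d = y − 111.86:
  flange: d = 29.145 mm → contributes +3 719 104 mm⁴
  web: d = -46.855 mm → contributes +9 369 795 mm⁴
Total I = 13 088 898 mm⁴.

Ix ≈ 1.31 × 10⁷ mm⁴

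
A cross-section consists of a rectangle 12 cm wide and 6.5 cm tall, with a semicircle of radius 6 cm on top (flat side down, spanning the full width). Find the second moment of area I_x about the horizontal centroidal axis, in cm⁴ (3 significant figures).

Split into non-overlapping primitives; take the origin at the lower-left of the bounding box.
Rectangular body: 12 × 6.5, A = 78 cm², y = 3.25 cm, Ī = 274.63 cm⁴.
Semicircular cap: semicircle r = 6, A = 56.549 cm², y = 9.0465 cm, Ī = 142.25 cm⁴.
Centroid: ȳ = ΣA·y / ΣA = 5.6862 cm.
Transfer each piece to the horizontal centroidal axis using Ī + A·d² with d = y − 5.6862:
  rectangular body: d = -2.4362 cm → contributes +737.55 cm⁴
  semicircular cap: d = 3.3603 cm → contributes +780.78 cm⁴
Total I = 1518.3 cm⁴.

I_x ≈ 1520 cm⁴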